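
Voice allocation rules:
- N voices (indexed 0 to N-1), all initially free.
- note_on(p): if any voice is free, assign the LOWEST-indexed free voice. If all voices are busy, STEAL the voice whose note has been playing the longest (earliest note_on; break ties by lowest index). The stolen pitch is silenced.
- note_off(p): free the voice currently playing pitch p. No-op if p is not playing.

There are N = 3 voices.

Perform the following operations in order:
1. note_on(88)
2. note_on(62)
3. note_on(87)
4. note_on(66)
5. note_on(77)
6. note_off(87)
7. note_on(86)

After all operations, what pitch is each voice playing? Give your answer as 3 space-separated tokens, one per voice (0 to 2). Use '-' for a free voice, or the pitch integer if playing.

Answer: 66 77 86

Derivation:
Op 1: note_on(88): voice 0 is free -> assigned | voices=[88 - -]
Op 2: note_on(62): voice 1 is free -> assigned | voices=[88 62 -]
Op 3: note_on(87): voice 2 is free -> assigned | voices=[88 62 87]
Op 4: note_on(66): all voices busy, STEAL voice 0 (pitch 88, oldest) -> assign | voices=[66 62 87]
Op 5: note_on(77): all voices busy, STEAL voice 1 (pitch 62, oldest) -> assign | voices=[66 77 87]
Op 6: note_off(87): free voice 2 | voices=[66 77 -]
Op 7: note_on(86): voice 2 is free -> assigned | voices=[66 77 86]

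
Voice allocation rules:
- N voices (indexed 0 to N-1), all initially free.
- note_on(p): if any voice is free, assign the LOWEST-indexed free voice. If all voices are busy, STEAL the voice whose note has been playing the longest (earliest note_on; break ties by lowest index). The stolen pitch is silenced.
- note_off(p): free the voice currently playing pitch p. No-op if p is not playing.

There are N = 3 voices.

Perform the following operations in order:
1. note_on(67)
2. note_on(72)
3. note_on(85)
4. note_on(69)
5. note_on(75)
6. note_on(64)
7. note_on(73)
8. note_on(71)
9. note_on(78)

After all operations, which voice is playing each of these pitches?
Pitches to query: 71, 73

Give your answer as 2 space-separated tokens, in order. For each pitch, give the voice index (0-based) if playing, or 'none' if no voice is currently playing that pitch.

Op 1: note_on(67): voice 0 is free -> assigned | voices=[67 - -]
Op 2: note_on(72): voice 1 is free -> assigned | voices=[67 72 -]
Op 3: note_on(85): voice 2 is free -> assigned | voices=[67 72 85]
Op 4: note_on(69): all voices busy, STEAL voice 0 (pitch 67, oldest) -> assign | voices=[69 72 85]
Op 5: note_on(75): all voices busy, STEAL voice 1 (pitch 72, oldest) -> assign | voices=[69 75 85]
Op 6: note_on(64): all voices busy, STEAL voice 2 (pitch 85, oldest) -> assign | voices=[69 75 64]
Op 7: note_on(73): all voices busy, STEAL voice 0 (pitch 69, oldest) -> assign | voices=[73 75 64]
Op 8: note_on(71): all voices busy, STEAL voice 1 (pitch 75, oldest) -> assign | voices=[73 71 64]
Op 9: note_on(78): all voices busy, STEAL voice 2 (pitch 64, oldest) -> assign | voices=[73 71 78]

Answer: 1 0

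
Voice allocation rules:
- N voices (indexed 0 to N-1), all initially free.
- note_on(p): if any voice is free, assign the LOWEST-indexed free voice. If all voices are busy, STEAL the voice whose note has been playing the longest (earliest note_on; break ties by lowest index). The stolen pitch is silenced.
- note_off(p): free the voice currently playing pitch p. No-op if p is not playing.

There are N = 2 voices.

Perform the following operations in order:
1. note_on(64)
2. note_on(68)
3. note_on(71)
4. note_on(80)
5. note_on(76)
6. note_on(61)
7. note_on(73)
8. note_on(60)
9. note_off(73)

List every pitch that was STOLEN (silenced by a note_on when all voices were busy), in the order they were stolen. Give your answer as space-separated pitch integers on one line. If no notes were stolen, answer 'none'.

Answer: 64 68 71 80 76 61

Derivation:
Op 1: note_on(64): voice 0 is free -> assigned | voices=[64 -]
Op 2: note_on(68): voice 1 is free -> assigned | voices=[64 68]
Op 3: note_on(71): all voices busy, STEAL voice 0 (pitch 64, oldest) -> assign | voices=[71 68]
Op 4: note_on(80): all voices busy, STEAL voice 1 (pitch 68, oldest) -> assign | voices=[71 80]
Op 5: note_on(76): all voices busy, STEAL voice 0 (pitch 71, oldest) -> assign | voices=[76 80]
Op 6: note_on(61): all voices busy, STEAL voice 1 (pitch 80, oldest) -> assign | voices=[76 61]
Op 7: note_on(73): all voices busy, STEAL voice 0 (pitch 76, oldest) -> assign | voices=[73 61]
Op 8: note_on(60): all voices busy, STEAL voice 1 (pitch 61, oldest) -> assign | voices=[73 60]
Op 9: note_off(73): free voice 0 | voices=[- 60]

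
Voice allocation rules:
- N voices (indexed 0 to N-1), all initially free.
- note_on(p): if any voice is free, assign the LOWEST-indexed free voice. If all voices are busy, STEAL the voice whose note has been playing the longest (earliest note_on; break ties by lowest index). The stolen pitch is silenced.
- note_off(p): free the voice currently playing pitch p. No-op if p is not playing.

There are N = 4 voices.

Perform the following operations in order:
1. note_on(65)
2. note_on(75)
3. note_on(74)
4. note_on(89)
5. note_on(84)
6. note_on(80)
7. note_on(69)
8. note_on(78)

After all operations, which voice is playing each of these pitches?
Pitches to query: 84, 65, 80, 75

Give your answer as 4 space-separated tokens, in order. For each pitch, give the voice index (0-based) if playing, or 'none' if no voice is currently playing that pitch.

Answer: 0 none 1 none

Derivation:
Op 1: note_on(65): voice 0 is free -> assigned | voices=[65 - - -]
Op 2: note_on(75): voice 1 is free -> assigned | voices=[65 75 - -]
Op 3: note_on(74): voice 2 is free -> assigned | voices=[65 75 74 -]
Op 4: note_on(89): voice 3 is free -> assigned | voices=[65 75 74 89]
Op 5: note_on(84): all voices busy, STEAL voice 0 (pitch 65, oldest) -> assign | voices=[84 75 74 89]
Op 6: note_on(80): all voices busy, STEAL voice 1 (pitch 75, oldest) -> assign | voices=[84 80 74 89]
Op 7: note_on(69): all voices busy, STEAL voice 2 (pitch 74, oldest) -> assign | voices=[84 80 69 89]
Op 8: note_on(78): all voices busy, STEAL voice 3 (pitch 89, oldest) -> assign | voices=[84 80 69 78]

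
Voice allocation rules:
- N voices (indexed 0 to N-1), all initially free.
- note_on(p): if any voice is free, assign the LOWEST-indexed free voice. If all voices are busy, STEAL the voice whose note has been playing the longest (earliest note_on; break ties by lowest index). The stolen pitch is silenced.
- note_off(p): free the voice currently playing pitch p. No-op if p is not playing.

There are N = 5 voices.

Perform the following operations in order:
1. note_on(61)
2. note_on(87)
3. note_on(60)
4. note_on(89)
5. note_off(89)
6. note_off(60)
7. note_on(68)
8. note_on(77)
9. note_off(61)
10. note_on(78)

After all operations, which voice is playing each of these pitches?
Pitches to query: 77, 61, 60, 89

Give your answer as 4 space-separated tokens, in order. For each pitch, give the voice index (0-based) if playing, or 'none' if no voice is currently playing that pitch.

Op 1: note_on(61): voice 0 is free -> assigned | voices=[61 - - - -]
Op 2: note_on(87): voice 1 is free -> assigned | voices=[61 87 - - -]
Op 3: note_on(60): voice 2 is free -> assigned | voices=[61 87 60 - -]
Op 4: note_on(89): voice 3 is free -> assigned | voices=[61 87 60 89 -]
Op 5: note_off(89): free voice 3 | voices=[61 87 60 - -]
Op 6: note_off(60): free voice 2 | voices=[61 87 - - -]
Op 7: note_on(68): voice 2 is free -> assigned | voices=[61 87 68 - -]
Op 8: note_on(77): voice 3 is free -> assigned | voices=[61 87 68 77 -]
Op 9: note_off(61): free voice 0 | voices=[- 87 68 77 -]
Op 10: note_on(78): voice 0 is free -> assigned | voices=[78 87 68 77 -]

Answer: 3 none none none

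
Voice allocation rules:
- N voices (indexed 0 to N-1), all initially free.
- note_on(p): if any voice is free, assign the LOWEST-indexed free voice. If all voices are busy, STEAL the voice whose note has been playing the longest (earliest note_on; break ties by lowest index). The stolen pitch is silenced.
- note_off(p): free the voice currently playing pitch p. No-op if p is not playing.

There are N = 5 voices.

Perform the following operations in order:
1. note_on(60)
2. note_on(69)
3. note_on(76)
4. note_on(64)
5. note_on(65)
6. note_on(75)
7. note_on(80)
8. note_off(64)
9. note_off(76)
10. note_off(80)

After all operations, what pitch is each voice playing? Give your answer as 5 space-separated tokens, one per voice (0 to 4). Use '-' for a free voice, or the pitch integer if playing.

Op 1: note_on(60): voice 0 is free -> assigned | voices=[60 - - - -]
Op 2: note_on(69): voice 1 is free -> assigned | voices=[60 69 - - -]
Op 3: note_on(76): voice 2 is free -> assigned | voices=[60 69 76 - -]
Op 4: note_on(64): voice 3 is free -> assigned | voices=[60 69 76 64 -]
Op 5: note_on(65): voice 4 is free -> assigned | voices=[60 69 76 64 65]
Op 6: note_on(75): all voices busy, STEAL voice 0 (pitch 60, oldest) -> assign | voices=[75 69 76 64 65]
Op 7: note_on(80): all voices busy, STEAL voice 1 (pitch 69, oldest) -> assign | voices=[75 80 76 64 65]
Op 8: note_off(64): free voice 3 | voices=[75 80 76 - 65]
Op 9: note_off(76): free voice 2 | voices=[75 80 - - 65]
Op 10: note_off(80): free voice 1 | voices=[75 - - - 65]

Answer: 75 - - - 65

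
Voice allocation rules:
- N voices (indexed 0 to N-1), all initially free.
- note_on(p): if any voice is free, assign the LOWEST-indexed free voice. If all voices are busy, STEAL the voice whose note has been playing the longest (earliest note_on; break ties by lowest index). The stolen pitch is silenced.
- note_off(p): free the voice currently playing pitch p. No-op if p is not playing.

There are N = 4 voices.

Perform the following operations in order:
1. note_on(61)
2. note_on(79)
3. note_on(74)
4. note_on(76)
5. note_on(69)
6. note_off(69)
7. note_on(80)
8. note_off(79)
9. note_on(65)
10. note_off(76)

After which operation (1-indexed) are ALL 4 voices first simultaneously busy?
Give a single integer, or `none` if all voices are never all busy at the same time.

Op 1: note_on(61): voice 0 is free -> assigned | voices=[61 - - -]
Op 2: note_on(79): voice 1 is free -> assigned | voices=[61 79 - -]
Op 3: note_on(74): voice 2 is free -> assigned | voices=[61 79 74 -]
Op 4: note_on(76): voice 3 is free -> assigned | voices=[61 79 74 76]
Op 5: note_on(69): all voices busy, STEAL voice 0 (pitch 61, oldest) -> assign | voices=[69 79 74 76]
Op 6: note_off(69): free voice 0 | voices=[- 79 74 76]
Op 7: note_on(80): voice 0 is free -> assigned | voices=[80 79 74 76]
Op 8: note_off(79): free voice 1 | voices=[80 - 74 76]
Op 9: note_on(65): voice 1 is free -> assigned | voices=[80 65 74 76]
Op 10: note_off(76): free voice 3 | voices=[80 65 74 -]

Answer: 4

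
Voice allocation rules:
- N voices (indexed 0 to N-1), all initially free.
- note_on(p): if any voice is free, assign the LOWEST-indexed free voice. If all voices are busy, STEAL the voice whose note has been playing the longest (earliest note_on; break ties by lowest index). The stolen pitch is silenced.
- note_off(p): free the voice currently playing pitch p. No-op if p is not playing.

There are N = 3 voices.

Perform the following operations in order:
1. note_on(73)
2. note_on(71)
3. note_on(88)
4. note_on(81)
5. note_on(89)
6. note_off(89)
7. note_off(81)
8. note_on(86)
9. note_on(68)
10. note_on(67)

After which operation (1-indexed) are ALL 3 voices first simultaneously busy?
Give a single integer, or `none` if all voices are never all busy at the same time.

Answer: 3

Derivation:
Op 1: note_on(73): voice 0 is free -> assigned | voices=[73 - -]
Op 2: note_on(71): voice 1 is free -> assigned | voices=[73 71 -]
Op 3: note_on(88): voice 2 is free -> assigned | voices=[73 71 88]
Op 4: note_on(81): all voices busy, STEAL voice 0 (pitch 73, oldest) -> assign | voices=[81 71 88]
Op 5: note_on(89): all voices busy, STEAL voice 1 (pitch 71, oldest) -> assign | voices=[81 89 88]
Op 6: note_off(89): free voice 1 | voices=[81 - 88]
Op 7: note_off(81): free voice 0 | voices=[- - 88]
Op 8: note_on(86): voice 0 is free -> assigned | voices=[86 - 88]
Op 9: note_on(68): voice 1 is free -> assigned | voices=[86 68 88]
Op 10: note_on(67): all voices busy, STEAL voice 2 (pitch 88, oldest) -> assign | voices=[86 68 67]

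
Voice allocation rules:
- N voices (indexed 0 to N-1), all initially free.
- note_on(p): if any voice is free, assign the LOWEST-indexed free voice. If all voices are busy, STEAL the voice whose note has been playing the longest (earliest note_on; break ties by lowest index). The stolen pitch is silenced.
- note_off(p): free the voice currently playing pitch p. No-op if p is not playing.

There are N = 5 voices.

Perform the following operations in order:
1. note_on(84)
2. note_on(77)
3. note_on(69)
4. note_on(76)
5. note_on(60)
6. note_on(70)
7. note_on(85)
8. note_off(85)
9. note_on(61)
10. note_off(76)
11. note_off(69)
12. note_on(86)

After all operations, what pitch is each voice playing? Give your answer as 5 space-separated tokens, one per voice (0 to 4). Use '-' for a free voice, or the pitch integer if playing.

Op 1: note_on(84): voice 0 is free -> assigned | voices=[84 - - - -]
Op 2: note_on(77): voice 1 is free -> assigned | voices=[84 77 - - -]
Op 3: note_on(69): voice 2 is free -> assigned | voices=[84 77 69 - -]
Op 4: note_on(76): voice 3 is free -> assigned | voices=[84 77 69 76 -]
Op 5: note_on(60): voice 4 is free -> assigned | voices=[84 77 69 76 60]
Op 6: note_on(70): all voices busy, STEAL voice 0 (pitch 84, oldest) -> assign | voices=[70 77 69 76 60]
Op 7: note_on(85): all voices busy, STEAL voice 1 (pitch 77, oldest) -> assign | voices=[70 85 69 76 60]
Op 8: note_off(85): free voice 1 | voices=[70 - 69 76 60]
Op 9: note_on(61): voice 1 is free -> assigned | voices=[70 61 69 76 60]
Op 10: note_off(76): free voice 3 | voices=[70 61 69 - 60]
Op 11: note_off(69): free voice 2 | voices=[70 61 - - 60]
Op 12: note_on(86): voice 2 is free -> assigned | voices=[70 61 86 - 60]

Answer: 70 61 86 - 60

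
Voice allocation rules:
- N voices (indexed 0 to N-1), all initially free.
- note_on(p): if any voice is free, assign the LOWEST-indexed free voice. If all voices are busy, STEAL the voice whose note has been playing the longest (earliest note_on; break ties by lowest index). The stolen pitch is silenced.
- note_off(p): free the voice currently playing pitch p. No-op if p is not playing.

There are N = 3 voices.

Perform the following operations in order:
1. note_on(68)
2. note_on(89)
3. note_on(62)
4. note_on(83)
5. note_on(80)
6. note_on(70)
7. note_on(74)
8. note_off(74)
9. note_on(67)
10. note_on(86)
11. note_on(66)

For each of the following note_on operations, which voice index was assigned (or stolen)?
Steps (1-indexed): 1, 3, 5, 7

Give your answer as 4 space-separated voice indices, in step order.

Answer: 0 2 1 0

Derivation:
Op 1: note_on(68): voice 0 is free -> assigned | voices=[68 - -]
Op 2: note_on(89): voice 1 is free -> assigned | voices=[68 89 -]
Op 3: note_on(62): voice 2 is free -> assigned | voices=[68 89 62]
Op 4: note_on(83): all voices busy, STEAL voice 0 (pitch 68, oldest) -> assign | voices=[83 89 62]
Op 5: note_on(80): all voices busy, STEAL voice 1 (pitch 89, oldest) -> assign | voices=[83 80 62]
Op 6: note_on(70): all voices busy, STEAL voice 2 (pitch 62, oldest) -> assign | voices=[83 80 70]
Op 7: note_on(74): all voices busy, STEAL voice 0 (pitch 83, oldest) -> assign | voices=[74 80 70]
Op 8: note_off(74): free voice 0 | voices=[- 80 70]
Op 9: note_on(67): voice 0 is free -> assigned | voices=[67 80 70]
Op 10: note_on(86): all voices busy, STEAL voice 1 (pitch 80, oldest) -> assign | voices=[67 86 70]
Op 11: note_on(66): all voices busy, STEAL voice 2 (pitch 70, oldest) -> assign | voices=[67 86 66]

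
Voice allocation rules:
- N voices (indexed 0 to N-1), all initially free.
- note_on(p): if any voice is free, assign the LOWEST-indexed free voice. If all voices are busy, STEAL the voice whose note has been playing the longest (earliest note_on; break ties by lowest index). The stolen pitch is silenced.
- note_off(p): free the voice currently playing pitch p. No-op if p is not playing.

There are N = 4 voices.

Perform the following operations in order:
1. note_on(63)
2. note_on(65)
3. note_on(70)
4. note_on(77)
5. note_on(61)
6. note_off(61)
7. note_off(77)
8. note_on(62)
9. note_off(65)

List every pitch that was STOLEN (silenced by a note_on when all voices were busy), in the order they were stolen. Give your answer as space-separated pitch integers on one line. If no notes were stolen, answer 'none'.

Op 1: note_on(63): voice 0 is free -> assigned | voices=[63 - - -]
Op 2: note_on(65): voice 1 is free -> assigned | voices=[63 65 - -]
Op 3: note_on(70): voice 2 is free -> assigned | voices=[63 65 70 -]
Op 4: note_on(77): voice 3 is free -> assigned | voices=[63 65 70 77]
Op 5: note_on(61): all voices busy, STEAL voice 0 (pitch 63, oldest) -> assign | voices=[61 65 70 77]
Op 6: note_off(61): free voice 0 | voices=[- 65 70 77]
Op 7: note_off(77): free voice 3 | voices=[- 65 70 -]
Op 8: note_on(62): voice 0 is free -> assigned | voices=[62 65 70 -]
Op 9: note_off(65): free voice 1 | voices=[62 - 70 -]

Answer: 63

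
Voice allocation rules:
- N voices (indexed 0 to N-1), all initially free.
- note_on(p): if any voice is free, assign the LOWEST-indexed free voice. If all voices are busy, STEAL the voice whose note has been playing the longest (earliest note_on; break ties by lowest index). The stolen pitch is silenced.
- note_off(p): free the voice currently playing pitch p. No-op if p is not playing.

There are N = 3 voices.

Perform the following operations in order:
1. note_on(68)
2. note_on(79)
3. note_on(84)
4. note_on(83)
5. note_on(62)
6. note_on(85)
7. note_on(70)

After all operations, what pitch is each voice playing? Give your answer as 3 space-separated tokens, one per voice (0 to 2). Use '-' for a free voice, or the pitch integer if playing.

Answer: 70 62 85

Derivation:
Op 1: note_on(68): voice 0 is free -> assigned | voices=[68 - -]
Op 2: note_on(79): voice 1 is free -> assigned | voices=[68 79 -]
Op 3: note_on(84): voice 2 is free -> assigned | voices=[68 79 84]
Op 4: note_on(83): all voices busy, STEAL voice 0 (pitch 68, oldest) -> assign | voices=[83 79 84]
Op 5: note_on(62): all voices busy, STEAL voice 1 (pitch 79, oldest) -> assign | voices=[83 62 84]
Op 6: note_on(85): all voices busy, STEAL voice 2 (pitch 84, oldest) -> assign | voices=[83 62 85]
Op 7: note_on(70): all voices busy, STEAL voice 0 (pitch 83, oldest) -> assign | voices=[70 62 85]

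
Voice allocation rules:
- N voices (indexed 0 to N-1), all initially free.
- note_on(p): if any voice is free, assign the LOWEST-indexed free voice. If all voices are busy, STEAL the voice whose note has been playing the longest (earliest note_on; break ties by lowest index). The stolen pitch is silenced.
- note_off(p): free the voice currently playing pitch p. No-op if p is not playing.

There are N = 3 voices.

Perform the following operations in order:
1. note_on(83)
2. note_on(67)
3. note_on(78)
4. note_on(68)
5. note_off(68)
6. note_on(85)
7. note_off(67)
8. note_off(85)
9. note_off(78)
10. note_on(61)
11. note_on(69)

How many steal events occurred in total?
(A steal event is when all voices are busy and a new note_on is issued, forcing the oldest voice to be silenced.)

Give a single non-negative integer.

Op 1: note_on(83): voice 0 is free -> assigned | voices=[83 - -]
Op 2: note_on(67): voice 1 is free -> assigned | voices=[83 67 -]
Op 3: note_on(78): voice 2 is free -> assigned | voices=[83 67 78]
Op 4: note_on(68): all voices busy, STEAL voice 0 (pitch 83, oldest) -> assign | voices=[68 67 78]
Op 5: note_off(68): free voice 0 | voices=[- 67 78]
Op 6: note_on(85): voice 0 is free -> assigned | voices=[85 67 78]
Op 7: note_off(67): free voice 1 | voices=[85 - 78]
Op 8: note_off(85): free voice 0 | voices=[- - 78]
Op 9: note_off(78): free voice 2 | voices=[- - -]
Op 10: note_on(61): voice 0 is free -> assigned | voices=[61 - -]
Op 11: note_on(69): voice 1 is free -> assigned | voices=[61 69 -]

Answer: 1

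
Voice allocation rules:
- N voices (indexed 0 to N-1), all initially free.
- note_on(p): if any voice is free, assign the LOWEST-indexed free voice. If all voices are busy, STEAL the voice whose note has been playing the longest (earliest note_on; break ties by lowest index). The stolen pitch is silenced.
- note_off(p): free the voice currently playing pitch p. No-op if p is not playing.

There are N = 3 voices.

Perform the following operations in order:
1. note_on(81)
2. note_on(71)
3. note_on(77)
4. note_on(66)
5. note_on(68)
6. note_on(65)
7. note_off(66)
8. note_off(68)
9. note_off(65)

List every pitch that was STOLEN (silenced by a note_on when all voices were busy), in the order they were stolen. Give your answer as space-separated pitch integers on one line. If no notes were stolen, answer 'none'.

Op 1: note_on(81): voice 0 is free -> assigned | voices=[81 - -]
Op 2: note_on(71): voice 1 is free -> assigned | voices=[81 71 -]
Op 3: note_on(77): voice 2 is free -> assigned | voices=[81 71 77]
Op 4: note_on(66): all voices busy, STEAL voice 0 (pitch 81, oldest) -> assign | voices=[66 71 77]
Op 5: note_on(68): all voices busy, STEAL voice 1 (pitch 71, oldest) -> assign | voices=[66 68 77]
Op 6: note_on(65): all voices busy, STEAL voice 2 (pitch 77, oldest) -> assign | voices=[66 68 65]
Op 7: note_off(66): free voice 0 | voices=[- 68 65]
Op 8: note_off(68): free voice 1 | voices=[- - 65]
Op 9: note_off(65): free voice 2 | voices=[- - -]

Answer: 81 71 77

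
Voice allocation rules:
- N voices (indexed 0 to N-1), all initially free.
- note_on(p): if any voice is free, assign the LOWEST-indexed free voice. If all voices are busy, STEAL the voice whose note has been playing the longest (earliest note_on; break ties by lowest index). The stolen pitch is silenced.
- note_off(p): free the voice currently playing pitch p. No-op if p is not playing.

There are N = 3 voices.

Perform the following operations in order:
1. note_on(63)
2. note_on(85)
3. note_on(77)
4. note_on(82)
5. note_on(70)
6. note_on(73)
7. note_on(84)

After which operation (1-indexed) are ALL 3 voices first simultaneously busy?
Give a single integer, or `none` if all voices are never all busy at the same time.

Op 1: note_on(63): voice 0 is free -> assigned | voices=[63 - -]
Op 2: note_on(85): voice 1 is free -> assigned | voices=[63 85 -]
Op 3: note_on(77): voice 2 is free -> assigned | voices=[63 85 77]
Op 4: note_on(82): all voices busy, STEAL voice 0 (pitch 63, oldest) -> assign | voices=[82 85 77]
Op 5: note_on(70): all voices busy, STEAL voice 1 (pitch 85, oldest) -> assign | voices=[82 70 77]
Op 6: note_on(73): all voices busy, STEAL voice 2 (pitch 77, oldest) -> assign | voices=[82 70 73]
Op 7: note_on(84): all voices busy, STEAL voice 0 (pitch 82, oldest) -> assign | voices=[84 70 73]

Answer: 3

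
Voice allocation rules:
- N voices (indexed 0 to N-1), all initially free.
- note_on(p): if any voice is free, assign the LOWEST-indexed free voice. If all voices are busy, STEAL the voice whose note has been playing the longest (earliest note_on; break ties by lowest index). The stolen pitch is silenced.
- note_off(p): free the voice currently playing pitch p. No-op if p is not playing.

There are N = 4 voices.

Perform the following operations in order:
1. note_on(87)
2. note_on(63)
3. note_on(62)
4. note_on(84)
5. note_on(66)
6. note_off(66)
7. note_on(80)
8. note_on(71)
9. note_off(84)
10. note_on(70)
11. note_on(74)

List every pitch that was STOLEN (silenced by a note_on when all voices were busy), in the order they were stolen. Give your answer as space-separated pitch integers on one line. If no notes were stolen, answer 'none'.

Answer: 87 63 62

Derivation:
Op 1: note_on(87): voice 0 is free -> assigned | voices=[87 - - -]
Op 2: note_on(63): voice 1 is free -> assigned | voices=[87 63 - -]
Op 3: note_on(62): voice 2 is free -> assigned | voices=[87 63 62 -]
Op 4: note_on(84): voice 3 is free -> assigned | voices=[87 63 62 84]
Op 5: note_on(66): all voices busy, STEAL voice 0 (pitch 87, oldest) -> assign | voices=[66 63 62 84]
Op 6: note_off(66): free voice 0 | voices=[- 63 62 84]
Op 7: note_on(80): voice 0 is free -> assigned | voices=[80 63 62 84]
Op 8: note_on(71): all voices busy, STEAL voice 1 (pitch 63, oldest) -> assign | voices=[80 71 62 84]
Op 9: note_off(84): free voice 3 | voices=[80 71 62 -]
Op 10: note_on(70): voice 3 is free -> assigned | voices=[80 71 62 70]
Op 11: note_on(74): all voices busy, STEAL voice 2 (pitch 62, oldest) -> assign | voices=[80 71 74 70]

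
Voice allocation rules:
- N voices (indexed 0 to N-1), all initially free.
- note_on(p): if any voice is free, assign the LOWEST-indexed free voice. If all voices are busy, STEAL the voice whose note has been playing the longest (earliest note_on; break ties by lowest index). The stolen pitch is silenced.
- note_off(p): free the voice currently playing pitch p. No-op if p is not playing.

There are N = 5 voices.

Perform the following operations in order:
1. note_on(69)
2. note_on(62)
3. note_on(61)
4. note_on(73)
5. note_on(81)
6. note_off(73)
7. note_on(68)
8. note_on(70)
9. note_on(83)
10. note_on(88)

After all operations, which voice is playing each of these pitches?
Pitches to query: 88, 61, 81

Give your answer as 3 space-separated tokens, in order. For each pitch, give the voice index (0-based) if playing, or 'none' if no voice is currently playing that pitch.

Answer: 2 none 4

Derivation:
Op 1: note_on(69): voice 0 is free -> assigned | voices=[69 - - - -]
Op 2: note_on(62): voice 1 is free -> assigned | voices=[69 62 - - -]
Op 3: note_on(61): voice 2 is free -> assigned | voices=[69 62 61 - -]
Op 4: note_on(73): voice 3 is free -> assigned | voices=[69 62 61 73 -]
Op 5: note_on(81): voice 4 is free -> assigned | voices=[69 62 61 73 81]
Op 6: note_off(73): free voice 3 | voices=[69 62 61 - 81]
Op 7: note_on(68): voice 3 is free -> assigned | voices=[69 62 61 68 81]
Op 8: note_on(70): all voices busy, STEAL voice 0 (pitch 69, oldest) -> assign | voices=[70 62 61 68 81]
Op 9: note_on(83): all voices busy, STEAL voice 1 (pitch 62, oldest) -> assign | voices=[70 83 61 68 81]
Op 10: note_on(88): all voices busy, STEAL voice 2 (pitch 61, oldest) -> assign | voices=[70 83 88 68 81]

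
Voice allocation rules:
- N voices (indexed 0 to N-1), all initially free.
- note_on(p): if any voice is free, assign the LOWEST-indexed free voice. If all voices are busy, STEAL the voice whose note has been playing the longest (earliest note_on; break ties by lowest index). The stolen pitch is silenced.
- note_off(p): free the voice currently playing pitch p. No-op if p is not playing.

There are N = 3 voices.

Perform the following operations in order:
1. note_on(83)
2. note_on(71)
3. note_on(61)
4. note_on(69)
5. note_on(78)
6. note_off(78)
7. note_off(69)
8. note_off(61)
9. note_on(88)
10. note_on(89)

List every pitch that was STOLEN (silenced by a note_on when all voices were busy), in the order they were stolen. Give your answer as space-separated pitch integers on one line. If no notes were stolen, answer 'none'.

Op 1: note_on(83): voice 0 is free -> assigned | voices=[83 - -]
Op 2: note_on(71): voice 1 is free -> assigned | voices=[83 71 -]
Op 3: note_on(61): voice 2 is free -> assigned | voices=[83 71 61]
Op 4: note_on(69): all voices busy, STEAL voice 0 (pitch 83, oldest) -> assign | voices=[69 71 61]
Op 5: note_on(78): all voices busy, STEAL voice 1 (pitch 71, oldest) -> assign | voices=[69 78 61]
Op 6: note_off(78): free voice 1 | voices=[69 - 61]
Op 7: note_off(69): free voice 0 | voices=[- - 61]
Op 8: note_off(61): free voice 2 | voices=[- - -]
Op 9: note_on(88): voice 0 is free -> assigned | voices=[88 - -]
Op 10: note_on(89): voice 1 is free -> assigned | voices=[88 89 -]

Answer: 83 71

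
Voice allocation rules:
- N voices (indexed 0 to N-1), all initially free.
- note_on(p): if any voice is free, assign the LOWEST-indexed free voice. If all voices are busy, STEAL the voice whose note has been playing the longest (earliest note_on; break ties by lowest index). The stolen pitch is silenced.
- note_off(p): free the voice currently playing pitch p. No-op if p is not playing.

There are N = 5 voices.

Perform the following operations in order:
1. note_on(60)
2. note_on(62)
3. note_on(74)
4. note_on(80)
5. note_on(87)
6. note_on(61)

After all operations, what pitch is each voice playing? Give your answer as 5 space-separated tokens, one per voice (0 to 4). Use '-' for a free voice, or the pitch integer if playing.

Op 1: note_on(60): voice 0 is free -> assigned | voices=[60 - - - -]
Op 2: note_on(62): voice 1 is free -> assigned | voices=[60 62 - - -]
Op 3: note_on(74): voice 2 is free -> assigned | voices=[60 62 74 - -]
Op 4: note_on(80): voice 3 is free -> assigned | voices=[60 62 74 80 -]
Op 5: note_on(87): voice 4 is free -> assigned | voices=[60 62 74 80 87]
Op 6: note_on(61): all voices busy, STEAL voice 0 (pitch 60, oldest) -> assign | voices=[61 62 74 80 87]

Answer: 61 62 74 80 87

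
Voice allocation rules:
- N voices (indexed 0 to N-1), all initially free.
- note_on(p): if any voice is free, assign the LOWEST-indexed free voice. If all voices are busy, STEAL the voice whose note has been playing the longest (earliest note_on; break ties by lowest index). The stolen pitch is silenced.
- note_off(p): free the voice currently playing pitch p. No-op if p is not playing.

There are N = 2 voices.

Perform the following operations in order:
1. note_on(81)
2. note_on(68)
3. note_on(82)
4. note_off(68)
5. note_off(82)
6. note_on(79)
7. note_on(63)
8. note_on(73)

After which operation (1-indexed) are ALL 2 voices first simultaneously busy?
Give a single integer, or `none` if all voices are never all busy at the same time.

Op 1: note_on(81): voice 0 is free -> assigned | voices=[81 -]
Op 2: note_on(68): voice 1 is free -> assigned | voices=[81 68]
Op 3: note_on(82): all voices busy, STEAL voice 0 (pitch 81, oldest) -> assign | voices=[82 68]
Op 4: note_off(68): free voice 1 | voices=[82 -]
Op 5: note_off(82): free voice 0 | voices=[- -]
Op 6: note_on(79): voice 0 is free -> assigned | voices=[79 -]
Op 7: note_on(63): voice 1 is free -> assigned | voices=[79 63]
Op 8: note_on(73): all voices busy, STEAL voice 0 (pitch 79, oldest) -> assign | voices=[73 63]

Answer: 2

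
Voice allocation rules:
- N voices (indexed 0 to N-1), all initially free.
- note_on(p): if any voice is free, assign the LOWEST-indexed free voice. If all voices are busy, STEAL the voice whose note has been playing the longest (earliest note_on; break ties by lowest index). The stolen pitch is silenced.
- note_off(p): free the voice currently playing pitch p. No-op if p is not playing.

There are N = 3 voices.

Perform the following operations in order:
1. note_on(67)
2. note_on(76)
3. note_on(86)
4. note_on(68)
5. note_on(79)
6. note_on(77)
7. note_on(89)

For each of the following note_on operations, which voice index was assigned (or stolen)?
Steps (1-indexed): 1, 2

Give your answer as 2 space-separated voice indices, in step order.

Answer: 0 1

Derivation:
Op 1: note_on(67): voice 0 is free -> assigned | voices=[67 - -]
Op 2: note_on(76): voice 1 is free -> assigned | voices=[67 76 -]
Op 3: note_on(86): voice 2 is free -> assigned | voices=[67 76 86]
Op 4: note_on(68): all voices busy, STEAL voice 0 (pitch 67, oldest) -> assign | voices=[68 76 86]
Op 5: note_on(79): all voices busy, STEAL voice 1 (pitch 76, oldest) -> assign | voices=[68 79 86]
Op 6: note_on(77): all voices busy, STEAL voice 2 (pitch 86, oldest) -> assign | voices=[68 79 77]
Op 7: note_on(89): all voices busy, STEAL voice 0 (pitch 68, oldest) -> assign | voices=[89 79 77]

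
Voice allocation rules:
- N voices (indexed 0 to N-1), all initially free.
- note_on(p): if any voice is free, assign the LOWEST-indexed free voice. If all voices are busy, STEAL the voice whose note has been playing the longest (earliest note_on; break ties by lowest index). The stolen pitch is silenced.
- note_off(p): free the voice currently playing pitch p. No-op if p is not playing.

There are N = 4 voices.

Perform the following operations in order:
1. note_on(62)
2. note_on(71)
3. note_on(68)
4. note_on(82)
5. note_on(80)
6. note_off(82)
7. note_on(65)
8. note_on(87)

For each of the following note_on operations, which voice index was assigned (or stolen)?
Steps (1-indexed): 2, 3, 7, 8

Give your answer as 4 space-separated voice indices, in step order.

Op 1: note_on(62): voice 0 is free -> assigned | voices=[62 - - -]
Op 2: note_on(71): voice 1 is free -> assigned | voices=[62 71 - -]
Op 3: note_on(68): voice 2 is free -> assigned | voices=[62 71 68 -]
Op 4: note_on(82): voice 3 is free -> assigned | voices=[62 71 68 82]
Op 5: note_on(80): all voices busy, STEAL voice 0 (pitch 62, oldest) -> assign | voices=[80 71 68 82]
Op 6: note_off(82): free voice 3 | voices=[80 71 68 -]
Op 7: note_on(65): voice 3 is free -> assigned | voices=[80 71 68 65]
Op 8: note_on(87): all voices busy, STEAL voice 1 (pitch 71, oldest) -> assign | voices=[80 87 68 65]

Answer: 1 2 3 1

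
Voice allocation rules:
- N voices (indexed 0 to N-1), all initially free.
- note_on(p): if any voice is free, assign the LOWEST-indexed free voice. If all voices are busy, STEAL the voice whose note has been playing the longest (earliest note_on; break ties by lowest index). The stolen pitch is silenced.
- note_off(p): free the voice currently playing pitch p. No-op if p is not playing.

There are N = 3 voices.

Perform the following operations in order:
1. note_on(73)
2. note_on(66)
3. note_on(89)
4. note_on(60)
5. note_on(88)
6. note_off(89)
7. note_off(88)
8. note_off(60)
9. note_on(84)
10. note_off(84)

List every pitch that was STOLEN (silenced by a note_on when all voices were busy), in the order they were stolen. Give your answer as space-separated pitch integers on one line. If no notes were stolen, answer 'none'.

Answer: 73 66

Derivation:
Op 1: note_on(73): voice 0 is free -> assigned | voices=[73 - -]
Op 2: note_on(66): voice 1 is free -> assigned | voices=[73 66 -]
Op 3: note_on(89): voice 2 is free -> assigned | voices=[73 66 89]
Op 4: note_on(60): all voices busy, STEAL voice 0 (pitch 73, oldest) -> assign | voices=[60 66 89]
Op 5: note_on(88): all voices busy, STEAL voice 1 (pitch 66, oldest) -> assign | voices=[60 88 89]
Op 6: note_off(89): free voice 2 | voices=[60 88 -]
Op 7: note_off(88): free voice 1 | voices=[60 - -]
Op 8: note_off(60): free voice 0 | voices=[- - -]
Op 9: note_on(84): voice 0 is free -> assigned | voices=[84 - -]
Op 10: note_off(84): free voice 0 | voices=[- - -]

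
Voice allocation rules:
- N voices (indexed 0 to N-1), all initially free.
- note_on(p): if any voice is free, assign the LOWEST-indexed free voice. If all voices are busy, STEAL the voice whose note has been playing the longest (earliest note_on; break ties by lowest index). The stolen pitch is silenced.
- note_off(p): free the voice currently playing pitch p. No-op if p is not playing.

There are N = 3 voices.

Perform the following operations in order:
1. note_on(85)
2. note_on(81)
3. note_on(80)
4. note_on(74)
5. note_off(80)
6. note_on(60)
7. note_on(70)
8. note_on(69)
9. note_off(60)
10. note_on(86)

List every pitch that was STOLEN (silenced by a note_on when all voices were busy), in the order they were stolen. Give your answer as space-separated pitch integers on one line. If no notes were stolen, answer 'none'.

Op 1: note_on(85): voice 0 is free -> assigned | voices=[85 - -]
Op 2: note_on(81): voice 1 is free -> assigned | voices=[85 81 -]
Op 3: note_on(80): voice 2 is free -> assigned | voices=[85 81 80]
Op 4: note_on(74): all voices busy, STEAL voice 0 (pitch 85, oldest) -> assign | voices=[74 81 80]
Op 5: note_off(80): free voice 2 | voices=[74 81 -]
Op 6: note_on(60): voice 2 is free -> assigned | voices=[74 81 60]
Op 7: note_on(70): all voices busy, STEAL voice 1 (pitch 81, oldest) -> assign | voices=[74 70 60]
Op 8: note_on(69): all voices busy, STEAL voice 0 (pitch 74, oldest) -> assign | voices=[69 70 60]
Op 9: note_off(60): free voice 2 | voices=[69 70 -]
Op 10: note_on(86): voice 2 is free -> assigned | voices=[69 70 86]

Answer: 85 81 74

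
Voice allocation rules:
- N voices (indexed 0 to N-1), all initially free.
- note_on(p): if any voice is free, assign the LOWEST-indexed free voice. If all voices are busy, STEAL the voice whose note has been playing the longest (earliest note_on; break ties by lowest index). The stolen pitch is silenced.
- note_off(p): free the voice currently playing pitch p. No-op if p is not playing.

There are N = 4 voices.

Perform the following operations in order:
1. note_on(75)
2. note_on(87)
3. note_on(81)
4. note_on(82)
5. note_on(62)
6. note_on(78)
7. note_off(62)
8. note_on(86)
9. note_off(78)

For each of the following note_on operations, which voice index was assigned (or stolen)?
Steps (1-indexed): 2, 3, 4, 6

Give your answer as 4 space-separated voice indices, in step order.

Answer: 1 2 3 1

Derivation:
Op 1: note_on(75): voice 0 is free -> assigned | voices=[75 - - -]
Op 2: note_on(87): voice 1 is free -> assigned | voices=[75 87 - -]
Op 3: note_on(81): voice 2 is free -> assigned | voices=[75 87 81 -]
Op 4: note_on(82): voice 3 is free -> assigned | voices=[75 87 81 82]
Op 5: note_on(62): all voices busy, STEAL voice 0 (pitch 75, oldest) -> assign | voices=[62 87 81 82]
Op 6: note_on(78): all voices busy, STEAL voice 1 (pitch 87, oldest) -> assign | voices=[62 78 81 82]
Op 7: note_off(62): free voice 0 | voices=[- 78 81 82]
Op 8: note_on(86): voice 0 is free -> assigned | voices=[86 78 81 82]
Op 9: note_off(78): free voice 1 | voices=[86 - 81 82]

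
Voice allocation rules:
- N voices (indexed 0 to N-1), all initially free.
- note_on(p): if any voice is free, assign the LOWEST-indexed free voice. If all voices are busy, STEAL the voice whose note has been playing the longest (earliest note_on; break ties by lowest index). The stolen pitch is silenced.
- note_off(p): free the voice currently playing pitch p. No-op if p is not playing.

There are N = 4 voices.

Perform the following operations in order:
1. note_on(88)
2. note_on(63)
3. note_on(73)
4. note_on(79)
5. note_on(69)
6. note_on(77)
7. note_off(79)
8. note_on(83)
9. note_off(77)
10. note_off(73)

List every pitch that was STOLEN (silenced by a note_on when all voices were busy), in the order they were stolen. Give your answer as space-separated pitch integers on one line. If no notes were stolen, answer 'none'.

Answer: 88 63

Derivation:
Op 1: note_on(88): voice 0 is free -> assigned | voices=[88 - - -]
Op 2: note_on(63): voice 1 is free -> assigned | voices=[88 63 - -]
Op 3: note_on(73): voice 2 is free -> assigned | voices=[88 63 73 -]
Op 4: note_on(79): voice 3 is free -> assigned | voices=[88 63 73 79]
Op 5: note_on(69): all voices busy, STEAL voice 0 (pitch 88, oldest) -> assign | voices=[69 63 73 79]
Op 6: note_on(77): all voices busy, STEAL voice 1 (pitch 63, oldest) -> assign | voices=[69 77 73 79]
Op 7: note_off(79): free voice 3 | voices=[69 77 73 -]
Op 8: note_on(83): voice 3 is free -> assigned | voices=[69 77 73 83]
Op 9: note_off(77): free voice 1 | voices=[69 - 73 83]
Op 10: note_off(73): free voice 2 | voices=[69 - - 83]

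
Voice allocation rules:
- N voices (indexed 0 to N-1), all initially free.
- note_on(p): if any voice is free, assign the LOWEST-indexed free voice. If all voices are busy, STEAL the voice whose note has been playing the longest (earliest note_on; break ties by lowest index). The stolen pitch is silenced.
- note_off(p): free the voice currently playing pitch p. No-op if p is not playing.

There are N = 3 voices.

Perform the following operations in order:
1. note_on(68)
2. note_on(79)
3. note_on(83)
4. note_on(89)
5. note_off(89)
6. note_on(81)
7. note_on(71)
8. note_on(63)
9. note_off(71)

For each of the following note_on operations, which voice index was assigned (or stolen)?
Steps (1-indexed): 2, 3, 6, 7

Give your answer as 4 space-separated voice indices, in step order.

Answer: 1 2 0 1

Derivation:
Op 1: note_on(68): voice 0 is free -> assigned | voices=[68 - -]
Op 2: note_on(79): voice 1 is free -> assigned | voices=[68 79 -]
Op 3: note_on(83): voice 2 is free -> assigned | voices=[68 79 83]
Op 4: note_on(89): all voices busy, STEAL voice 0 (pitch 68, oldest) -> assign | voices=[89 79 83]
Op 5: note_off(89): free voice 0 | voices=[- 79 83]
Op 6: note_on(81): voice 0 is free -> assigned | voices=[81 79 83]
Op 7: note_on(71): all voices busy, STEAL voice 1 (pitch 79, oldest) -> assign | voices=[81 71 83]
Op 8: note_on(63): all voices busy, STEAL voice 2 (pitch 83, oldest) -> assign | voices=[81 71 63]
Op 9: note_off(71): free voice 1 | voices=[81 - 63]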